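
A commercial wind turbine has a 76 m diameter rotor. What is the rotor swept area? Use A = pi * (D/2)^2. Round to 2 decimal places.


Compute the rotor radius:
  r = D / 2 = 76 / 2 = 38.0 m
Calculate swept area:
  A = pi * r^2 = pi * 38.0^2
  A = 4536.46 m^2

4536.46


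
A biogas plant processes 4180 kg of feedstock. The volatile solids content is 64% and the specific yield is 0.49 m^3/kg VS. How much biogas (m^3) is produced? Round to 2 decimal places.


Compute volatile solids:
  VS = mass * VS_fraction = 4180 * 0.64 = 2675.2 kg
Calculate biogas volume:
  Biogas = VS * specific_yield = 2675.2 * 0.49
  Biogas = 1310.85 m^3

1310.85


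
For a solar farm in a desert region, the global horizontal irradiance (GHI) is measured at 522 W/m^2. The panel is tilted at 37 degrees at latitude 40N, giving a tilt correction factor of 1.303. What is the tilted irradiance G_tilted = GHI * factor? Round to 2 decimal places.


Identify the given values:
  GHI = 522 W/m^2, tilt correction factor = 1.303
Apply the formula G_tilted = GHI * factor:
  G_tilted = 522 * 1.303
  G_tilted = 680.17 W/m^2

680.17


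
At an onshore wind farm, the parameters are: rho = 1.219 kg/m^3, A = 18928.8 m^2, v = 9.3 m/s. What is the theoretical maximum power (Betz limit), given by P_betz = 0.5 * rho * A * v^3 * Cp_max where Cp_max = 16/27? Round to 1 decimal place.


The Betz coefficient Cp_max = 16/27 = 0.5926
v^3 = 9.3^3 = 804.357
P_betz = 0.5 * rho * A * v^3 * Cp_max
P_betz = 0.5 * 1.219 * 18928.8 * 804.357 * 0.5926
P_betz = 5499229.7 W

5499229.7


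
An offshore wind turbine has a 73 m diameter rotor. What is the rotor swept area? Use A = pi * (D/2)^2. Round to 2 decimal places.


Compute the rotor radius:
  r = D / 2 = 73 / 2 = 36.5 m
Calculate swept area:
  A = pi * r^2 = pi * 36.5^2
  A = 4185.39 m^2

4185.39


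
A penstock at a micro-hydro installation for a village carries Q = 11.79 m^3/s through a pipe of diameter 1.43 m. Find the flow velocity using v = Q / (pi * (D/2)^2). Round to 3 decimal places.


Compute pipe cross-sectional area:
  A = pi * (D/2)^2 = pi * (1.43/2)^2 = 1.6061 m^2
Calculate velocity:
  v = Q / A = 11.79 / 1.6061
  v = 7.341 m/s

7.341


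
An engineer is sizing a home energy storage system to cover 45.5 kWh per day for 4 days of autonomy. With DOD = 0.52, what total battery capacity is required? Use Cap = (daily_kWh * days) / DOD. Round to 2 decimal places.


Total energy needed = daily * days = 45.5 * 4 = 182.0 kWh
Account for depth of discharge:
  Cap = total_energy / DOD = 182.0 / 0.52
  Cap = 350.00 kWh

350.00


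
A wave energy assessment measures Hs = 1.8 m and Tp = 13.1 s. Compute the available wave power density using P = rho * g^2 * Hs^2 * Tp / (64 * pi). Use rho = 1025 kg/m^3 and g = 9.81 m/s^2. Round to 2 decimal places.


Apply wave power formula:
  g^2 = 9.81^2 = 96.2361
  Hs^2 = 1.8^2 = 3.24
  Numerator = rho * g^2 * Hs^2 * Tp = 1025 * 96.2361 * 3.24 * 13.1 = 4186761.15
  Denominator = 64 * pi = 201.0619
  P = 4186761.15 / 201.0619 = 20823.24 W/m

20823.24


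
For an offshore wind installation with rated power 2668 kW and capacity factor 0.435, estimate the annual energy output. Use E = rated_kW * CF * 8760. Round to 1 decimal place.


Annual energy = rated_kW * capacity_factor * hours_per_year
Given: P_rated = 2668 kW, CF = 0.435, hours = 8760
E = 2668 * 0.435 * 8760
E = 10166680.8 kWh

10166680.8


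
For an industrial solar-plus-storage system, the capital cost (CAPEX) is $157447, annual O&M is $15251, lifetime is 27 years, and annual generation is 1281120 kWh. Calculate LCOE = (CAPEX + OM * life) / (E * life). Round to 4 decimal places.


Total cost = CAPEX + OM * lifetime = 157447 + 15251 * 27 = 157447 + 411777 = 569224
Total generation = annual * lifetime = 1281120 * 27 = 34590240 kWh
LCOE = 569224 / 34590240
LCOE = 0.0165 $/kWh

0.0165


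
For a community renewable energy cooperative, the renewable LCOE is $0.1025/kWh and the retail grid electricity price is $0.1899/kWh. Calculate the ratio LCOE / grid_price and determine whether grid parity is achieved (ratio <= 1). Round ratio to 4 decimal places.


Compare LCOE to grid price:
  LCOE = $0.1025/kWh, Grid price = $0.1899/kWh
  Ratio = LCOE / grid_price = 0.1025 / 0.1899 = 0.5398
  Grid parity achieved (ratio <= 1)? yes

0.5398


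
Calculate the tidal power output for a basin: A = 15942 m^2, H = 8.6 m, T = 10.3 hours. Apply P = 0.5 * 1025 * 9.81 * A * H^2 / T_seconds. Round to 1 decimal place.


Convert period to seconds: T = 10.3 * 3600 = 37080.0 s
H^2 = 8.6^2 = 73.96
P = 0.5 * rho * g * A * H^2 / T
P = 0.5 * 1025 * 9.81 * 15942 * 73.96 / 37080.0
P = 159868.5 W

159868.5


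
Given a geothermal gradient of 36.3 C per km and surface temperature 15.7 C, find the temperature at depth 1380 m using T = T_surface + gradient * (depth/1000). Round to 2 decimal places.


Convert depth to km: 1380 / 1000 = 1.38 km
Temperature increase = gradient * depth_km = 36.3 * 1.38 = 50.09 C
Temperature at depth = T_surface + delta_T = 15.7 + 50.09
T = 65.79 C

65.79


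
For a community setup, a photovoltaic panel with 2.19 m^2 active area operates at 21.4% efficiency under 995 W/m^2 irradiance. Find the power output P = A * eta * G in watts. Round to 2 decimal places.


Use the solar power formula P = A * eta * G.
Given: A = 2.19 m^2, eta = 0.214, G = 995 W/m^2
P = 2.19 * 0.214 * 995
P = 466.32 W

466.32


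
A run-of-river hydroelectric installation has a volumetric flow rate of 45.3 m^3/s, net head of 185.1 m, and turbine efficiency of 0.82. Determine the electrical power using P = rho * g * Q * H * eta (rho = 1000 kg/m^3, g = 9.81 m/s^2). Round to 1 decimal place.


Apply the hydropower formula P = rho * g * Q * H * eta
rho * g = 1000 * 9.81 = 9810.0
P = 9810.0 * 45.3 * 185.1 * 0.82
P = 67450858.3 W

67450858.3


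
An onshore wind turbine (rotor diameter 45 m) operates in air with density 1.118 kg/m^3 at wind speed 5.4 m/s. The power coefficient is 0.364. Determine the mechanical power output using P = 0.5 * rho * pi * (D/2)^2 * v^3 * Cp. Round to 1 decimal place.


Step 1 -- Compute swept area:
  A = pi * (D/2)^2 = pi * (45/2)^2 = 1590.43 m^2
Step 2 -- Apply wind power equation:
  P = 0.5 * rho * A * v^3 * Cp
  v^3 = 5.4^3 = 157.464
  P = 0.5 * 1.118 * 1590.43 * 157.464 * 0.364
  P = 50957.6 W

50957.6


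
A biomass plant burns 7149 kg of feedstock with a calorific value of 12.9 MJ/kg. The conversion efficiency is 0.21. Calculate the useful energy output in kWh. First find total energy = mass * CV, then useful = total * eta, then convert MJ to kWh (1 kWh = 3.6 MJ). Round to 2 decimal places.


Total energy = mass * CV = 7149 * 12.9 = 92222.1 MJ
Useful energy = total * eta = 92222.1 * 0.21 = 19366.64 MJ
Convert to kWh: 19366.64 / 3.6
Useful energy = 5379.62 kWh

5379.62


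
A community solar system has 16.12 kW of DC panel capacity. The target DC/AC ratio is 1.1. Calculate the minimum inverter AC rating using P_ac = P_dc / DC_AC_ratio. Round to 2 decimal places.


The inverter AC capacity is determined by the DC/AC ratio.
Given: P_dc = 16.12 kW, DC/AC ratio = 1.1
P_ac = P_dc / ratio = 16.12 / 1.1
P_ac = 14.65 kW

14.65


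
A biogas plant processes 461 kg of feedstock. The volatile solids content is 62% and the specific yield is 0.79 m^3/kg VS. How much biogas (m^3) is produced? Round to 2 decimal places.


Compute volatile solids:
  VS = mass * VS_fraction = 461 * 0.62 = 285.82 kg
Calculate biogas volume:
  Biogas = VS * specific_yield = 285.82 * 0.79
  Biogas = 225.80 m^3

225.80


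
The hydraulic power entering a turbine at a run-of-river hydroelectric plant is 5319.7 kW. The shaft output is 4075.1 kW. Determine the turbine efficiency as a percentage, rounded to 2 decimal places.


Turbine efficiency = (output power / input power) * 100
eta = (4075.1 / 5319.7) * 100
eta = 76.60%

76.60


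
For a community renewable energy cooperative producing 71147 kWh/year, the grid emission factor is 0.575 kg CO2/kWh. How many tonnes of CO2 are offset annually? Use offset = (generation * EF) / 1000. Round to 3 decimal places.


CO2 offset in kg = generation * emission_factor
CO2 offset = 71147 * 0.575 = 40909.53 kg
Convert to tonnes:
  CO2 offset = 40909.53 / 1000 = 40.910 tonnes

40.910


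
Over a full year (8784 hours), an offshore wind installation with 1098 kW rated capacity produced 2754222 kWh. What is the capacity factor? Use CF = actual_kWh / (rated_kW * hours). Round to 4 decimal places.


Capacity factor = actual output / maximum possible output
Maximum possible = rated * hours = 1098 * 8784 = 9644832 kWh
CF = 2754222 / 9644832
CF = 0.2856

0.2856


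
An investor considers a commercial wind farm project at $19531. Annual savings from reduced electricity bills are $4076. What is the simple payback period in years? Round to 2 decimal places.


Simple payback period = initial cost / annual savings
Payback = 19531 / 4076
Payback = 4.79 years

4.79


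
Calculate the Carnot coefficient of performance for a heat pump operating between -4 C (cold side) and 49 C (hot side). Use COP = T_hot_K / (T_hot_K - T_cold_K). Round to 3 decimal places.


Convert to Kelvin:
  T_hot = 49 + 273.15 = 322.15 K
  T_cold = -4 + 273.15 = 269.15 K
Apply Carnot COP formula:
  COP = T_hot_K / (T_hot_K - T_cold_K) = 322.15 / 53.0
  COP = 6.078

6.078


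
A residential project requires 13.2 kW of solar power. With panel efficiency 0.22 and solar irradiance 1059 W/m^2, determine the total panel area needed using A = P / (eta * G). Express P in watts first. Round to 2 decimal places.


Convert target power to watts: P = 13.2 * 1000 = 13200.0 W
Compute denominator: eta * G = 0.22 * 1059 = 232.98
Required area A = P / (eta * G) = 13200.0 / 232.98
A = 56.66 m^2

56.66


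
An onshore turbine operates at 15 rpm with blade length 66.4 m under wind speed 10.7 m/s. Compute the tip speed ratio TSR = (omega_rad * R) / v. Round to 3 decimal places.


Convert rotational speed to rad/s:
  omega = 15 * 2 * pi / 60 = 1.5708 rad/s
Compute tip speed:
  v_tip = omega * R = 1.5708 * 66.4 = 104.301 m/s
Tip speed ratio:
  TSR = v_tip / v_wind = 104.301 / 10.7 = 9.748

9.748


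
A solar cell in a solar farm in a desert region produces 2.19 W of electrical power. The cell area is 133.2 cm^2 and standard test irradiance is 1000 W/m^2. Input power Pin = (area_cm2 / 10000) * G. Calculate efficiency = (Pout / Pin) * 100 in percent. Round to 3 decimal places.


First compute the input power:
  Pin = area_cm2 / 10000 * G = 133.2 / 10000 * 1000 = 13.32 W
Then compute efficiency:
  Efficiency = (Pout / Pin) * 100 = (2.19 / 13.32) * 100
  Efficiency = 16.441%

16.441


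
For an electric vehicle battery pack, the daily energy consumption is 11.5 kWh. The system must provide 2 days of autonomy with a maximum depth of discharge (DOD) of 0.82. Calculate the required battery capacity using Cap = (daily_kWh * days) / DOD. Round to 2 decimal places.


Total energy needed = daily * days = 11.5 * 2 = 23.0 kWh
Account for depth of discharge:
  Cap = total_energy / DOD = 23.0 / 0.82
  Cap = 28.05 kWh

28.05


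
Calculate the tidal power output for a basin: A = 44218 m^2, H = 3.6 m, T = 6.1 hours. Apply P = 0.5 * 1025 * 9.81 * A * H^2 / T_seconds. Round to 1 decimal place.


Convert period to seconds: T = 6.1 * 3600 = 21960.0 s
H^2 = 3.6^2 = 12.96
P = 0.5 * rho * g * A * H^2 / T
P = 0.5 * 1025 * 9.81 * 44218 * 12.96 / 21960.0
P = 131200.2 W

131200.2


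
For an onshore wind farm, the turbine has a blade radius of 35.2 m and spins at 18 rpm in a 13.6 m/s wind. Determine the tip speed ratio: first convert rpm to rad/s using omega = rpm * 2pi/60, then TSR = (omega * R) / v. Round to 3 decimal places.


Convert rotational speed to rad/s:
  omega = 18 * 2 * pi / 60 = 1.885 rad/s
Compute tip speed:
  v_tip = omega * R = 1.885 * 35.2 = 66.35 m/s
Tip speed ratio:
  TSR = v_tip / v_wind = 66.35 / 13.6 = 4.879

4.879


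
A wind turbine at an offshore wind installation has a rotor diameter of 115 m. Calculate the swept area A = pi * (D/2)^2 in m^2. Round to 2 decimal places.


Compute the rotor radius:
  r = D / 2 = 115 / 2 = 57.5 m
Calculate swept area:
  A = pi * r^2 = pi * 57.5^2
  A = 10386.89 m^2

10386.89


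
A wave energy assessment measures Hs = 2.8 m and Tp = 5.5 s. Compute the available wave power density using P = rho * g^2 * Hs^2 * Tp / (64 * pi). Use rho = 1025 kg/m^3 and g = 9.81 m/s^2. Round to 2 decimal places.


Apply wave power formula:
  g^2 = 9.81^2 = 96.2361
  Hs^2 = 2.8^2 = 7.84
  Numerator = rho * g^2 * Hs^2 * Tp = 1025 * 96.2361 * 7.84 * 5.5 = 4253443.15
  Denominator = 64 * pi = 201.0619
  P = 4253443.15 / 201.0619 = 21154.89 W/m

21154.89


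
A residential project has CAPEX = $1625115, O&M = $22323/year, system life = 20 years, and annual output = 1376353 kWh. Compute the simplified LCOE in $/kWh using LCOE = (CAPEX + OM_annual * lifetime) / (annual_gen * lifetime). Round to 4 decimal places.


Total cost = CAPEX + OM * lifetime = 1625115 + 22323 * 20 = 1625115 + 446460 = 2071575
Total generation = annual * lifetime = 1376353 * 20 = 27527060 kWh
LCOE = 2071575 / 27527060
LCOE = 0.0753 $/kWh

0.0753


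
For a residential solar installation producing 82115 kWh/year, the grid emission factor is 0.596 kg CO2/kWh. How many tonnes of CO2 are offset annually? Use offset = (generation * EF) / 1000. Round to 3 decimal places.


CO2 offset in kg = generation * emission_factor
CO2 offset = 82115 * 0.596 = 48940.54 kg
Convert to tonnes:
  CO2 offset = 48940.54 / 1000 = 48.941 tonnes

48.941


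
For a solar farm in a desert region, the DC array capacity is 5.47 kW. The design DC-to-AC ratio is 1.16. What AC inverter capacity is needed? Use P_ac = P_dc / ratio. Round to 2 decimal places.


The inverter AC capacity is determined by the DC/AC ratio.
Given: P_dc = 5.47 kW, DC/AC ratio = 1.16
P_ac = P_dc / ratio = 5.47 / 1.16
P_ac = 4.72 kW

4.72


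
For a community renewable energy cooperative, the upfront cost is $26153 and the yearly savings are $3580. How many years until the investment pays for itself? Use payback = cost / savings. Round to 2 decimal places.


Simple payback period = initial cost / annual savings
Payback = 26153 / 3580
Payback = 7.31 years

7.31


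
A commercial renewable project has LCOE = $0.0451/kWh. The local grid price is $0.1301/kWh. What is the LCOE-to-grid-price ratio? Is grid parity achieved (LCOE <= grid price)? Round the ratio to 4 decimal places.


Compare LCOE to grid price:
  LCOE = $0.0451/kWh, Grid price = $0.1301/kWh
  Ratio = LCOE / grid_price = 0.0451 / 0.1301 = 0.3467
  Grid parity achieved (ratio <= 1)? yes

0.3467


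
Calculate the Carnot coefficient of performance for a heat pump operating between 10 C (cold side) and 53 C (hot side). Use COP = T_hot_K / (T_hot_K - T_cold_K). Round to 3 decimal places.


Convert to Kelvin:
  T_hot = 53 + 273.15 = 326.15 K
  T_cold = 10 + 273.15 = 283.15 K
Apply Carnot COP formula:
  COP = T_hot_K / (T_hot_K - T_cold_K) = 326.15 / 43.0
  COP = 7.585

7.585


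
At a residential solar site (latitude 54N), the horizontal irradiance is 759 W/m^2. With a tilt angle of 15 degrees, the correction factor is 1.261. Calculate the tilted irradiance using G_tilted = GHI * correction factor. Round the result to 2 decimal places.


Identify the given values:
  GHI = 759 W/m^2, tilt correction factor = 1.261
Apply the formula G_tilted = GHI * factor:
  G_tilted = 759 * 1.261
  G_tilted = 957.10 W/m^2

957.10


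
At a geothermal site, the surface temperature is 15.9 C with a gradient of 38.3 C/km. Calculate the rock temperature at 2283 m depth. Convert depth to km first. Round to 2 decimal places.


Convert depth to km: 2283 / 1000 = 2.283 km
Temperature increase = gradient * depth_km = 38.3 * 2.283 = 87.44 C
Temperature at depth = T_surface + delta_T = 15.9 + 87.44
T = 103.34 C

103.34


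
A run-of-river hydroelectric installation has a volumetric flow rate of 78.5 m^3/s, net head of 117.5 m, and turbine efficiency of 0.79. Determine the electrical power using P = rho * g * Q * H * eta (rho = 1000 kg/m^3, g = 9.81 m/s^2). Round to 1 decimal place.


Apply the hydropower formula P = rho * g * Q * H * eta
rho * g = 1000 * 9.81 = 9810.0
P = 9810.0 * 78.5 * 117.5 * 0.79
P = 71483140.1 W

71483140.1


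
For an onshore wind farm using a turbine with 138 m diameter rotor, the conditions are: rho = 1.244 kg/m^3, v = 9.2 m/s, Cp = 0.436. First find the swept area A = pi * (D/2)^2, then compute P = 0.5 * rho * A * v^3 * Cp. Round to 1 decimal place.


Step 1 -- Compute swept area:
  A = pi * (D/2)^2 = pi * (138/2)^2 = 14957.12 m^2
Step 2 -- Apply wind power equation:
  P = 0.5 * rho * A * v^3 * Cp
  v^3 = 9.2^3 = 778.688
  P = 0.5 * 1.244 * 14957.12 * 778.688 * 0.436
  P = 3158554.8 W

3158554.8


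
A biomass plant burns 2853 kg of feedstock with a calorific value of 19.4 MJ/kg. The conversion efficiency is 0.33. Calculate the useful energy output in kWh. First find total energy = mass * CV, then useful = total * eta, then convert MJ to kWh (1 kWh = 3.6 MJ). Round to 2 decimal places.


Total energy = mass * CV = 2853 * 19.4 = 55348.2 MJ
Useful energy = total * eta = 55348.2 * 0.33 = 18264.91 MJ
Convert to kWh: 18264.91 / 3.6
Useful energy = 5073.59 kWh

5073.59


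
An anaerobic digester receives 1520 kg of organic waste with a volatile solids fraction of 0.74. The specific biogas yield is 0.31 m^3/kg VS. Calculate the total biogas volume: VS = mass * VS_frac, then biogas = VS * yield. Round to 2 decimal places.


Compute volatile solids:
  VS = mass * VS_fraction = 1520 * 0.74 = 1124.8 kg
Calculate biogas volume:
  Biogas = VS * specific_yield = 1124.8 * 0.31
  Biogas = 348.69 m^3

348.69


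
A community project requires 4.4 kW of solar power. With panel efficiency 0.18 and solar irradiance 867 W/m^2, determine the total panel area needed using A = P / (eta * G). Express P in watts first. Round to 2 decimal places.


Convert target power to watts: P = 4.4 * 1000 = 4400.0 W
Compute denominator: eta * G = 0.18 * 867 = 156.06
Required area A = P / (eta * G) = 4400.0 / 156.06
A = 28.19 m^2

28.19


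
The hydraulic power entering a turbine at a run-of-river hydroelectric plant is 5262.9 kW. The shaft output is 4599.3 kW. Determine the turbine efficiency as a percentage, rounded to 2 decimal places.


Turbine efficiency = (output power / input power) * 100
eta = (4599.3 / 5262.9) * 100
eta = 87.39%

87.39


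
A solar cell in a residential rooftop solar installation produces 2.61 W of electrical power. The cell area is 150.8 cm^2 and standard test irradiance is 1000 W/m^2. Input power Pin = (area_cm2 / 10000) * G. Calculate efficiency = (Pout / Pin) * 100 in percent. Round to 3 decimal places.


First compute the input power:
  Pin = area_cm2 / 10000 * G = 150.8 / 10000 * 1000 = 15.08 W
Then compute efficiency:
  Efficiency = (Pout / Pin) * 100 = (2.61 / 15.08) * 100
  Efficiency = 17.308%

17.308


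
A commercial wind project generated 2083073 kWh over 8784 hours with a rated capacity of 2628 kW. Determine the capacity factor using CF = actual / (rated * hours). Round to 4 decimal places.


Capacity factor = actual output / maximum possible output
Maximum possible = rated * hours = 2628 * 8784 = 23084352 kWh
CF = 2083073 / 23084352
CF = 0.0902

0.0902


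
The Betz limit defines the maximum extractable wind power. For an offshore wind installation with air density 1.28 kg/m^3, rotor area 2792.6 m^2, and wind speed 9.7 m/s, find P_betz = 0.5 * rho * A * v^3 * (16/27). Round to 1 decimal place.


The Betz coefficient Cp_max = 16/27 = 0.5926
v^3 = 9.7^3 = 912.673
P_betz = 0.5 * rho * A * v^3 * Cp_max
P_betz = 0.5 * 1.28 * 2792.6 * 912.673 * 0.5926
P_betz = 966629.7 W

966629.7


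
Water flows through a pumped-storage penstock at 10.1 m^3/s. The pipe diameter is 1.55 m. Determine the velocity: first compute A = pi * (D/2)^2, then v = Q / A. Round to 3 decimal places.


Compute pipe cross-sectional area:
  A = pi * (D/2)^2 = pi * (1.55/2)^2 = 1.8869 m^2
Calculate velocity:
  v = Q / A = 10.1 / 1.8869
  v = 5.353 m/s

5.353


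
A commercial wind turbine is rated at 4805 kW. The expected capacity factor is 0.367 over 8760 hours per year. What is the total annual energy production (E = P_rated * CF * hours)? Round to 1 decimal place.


Annual energy = rated_kW * capacity_factor * hours_per_year
Given: P_rated = 4805 kW, CF = 0.367, hours = 8760
E = 4805 * 0.367 * 8760
E = 15447690.6 kWh

15447690.6


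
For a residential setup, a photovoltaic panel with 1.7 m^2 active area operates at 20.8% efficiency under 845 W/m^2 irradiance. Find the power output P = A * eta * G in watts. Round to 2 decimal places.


Use the solar power formula P = A * eta * G.
Given: A = 1.7 m^2, eta = 0.208, G = 845 W/m^2
P = 1.7 * 0.208 * 845
P = 298.79 W

298.79


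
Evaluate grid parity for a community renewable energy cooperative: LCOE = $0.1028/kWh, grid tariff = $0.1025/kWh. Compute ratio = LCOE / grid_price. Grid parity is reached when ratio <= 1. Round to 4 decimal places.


Compare LCOE to grid price:
  LCOE = $0.1028/kWh, Grid price = $0.1025/kWh
  Ratio = LCOE / grid_price = 0.1028 / 0.1025 = 1.0029
  Grid parity achieved (ratio <= 1)? no

1.0029


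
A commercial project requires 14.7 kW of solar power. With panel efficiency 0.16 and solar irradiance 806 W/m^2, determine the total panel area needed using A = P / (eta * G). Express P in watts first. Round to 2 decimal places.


Convert target power to watts: P = 14.7 * 1000 = 14700.0 W
Compute denominator: eta * G = 0.16 * 806 = 128.96
Required area A = P / (eta * G) = 14700.0 / 128.96
A = 113.99 m^2

113.99


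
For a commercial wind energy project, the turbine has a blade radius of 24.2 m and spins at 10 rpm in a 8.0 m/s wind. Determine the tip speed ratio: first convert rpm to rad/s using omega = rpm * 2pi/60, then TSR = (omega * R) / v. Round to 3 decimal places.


Convert rotational speed to rad/s:
  omega = 10 * 2 * pi / 60 = 1.0472 rad/s
Compute tip speed:
  v_tip = omega * R = 1.0472 * 24.2 = 25.342 m/s
Tip speed ratio:
  TSR = v_tip / v_wind = 25.342 / 8.0 = 3.168

3.168


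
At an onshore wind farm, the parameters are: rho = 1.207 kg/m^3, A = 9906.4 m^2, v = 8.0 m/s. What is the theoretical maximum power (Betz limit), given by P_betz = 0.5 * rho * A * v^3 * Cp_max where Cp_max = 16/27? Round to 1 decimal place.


The Betz coefficient Cp_max = 16/27 = 0.5926
v^3 = 8.0^3 = 512.0
P_betz = 0.5 * rho * A * v^3 * Cp_max
P_betz = 0.5 * 1.207 * 9906.4 * 512.0 * 0.5926
P_betz = 1813924.9 W

1813924.9


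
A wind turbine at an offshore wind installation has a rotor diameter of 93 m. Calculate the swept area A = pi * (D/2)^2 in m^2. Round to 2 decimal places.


Compute the rotor radius:
  r = D / 2 = 93 / 2 = 46.5 m
Calculate swept area:
  A = pi * r^2 = pi * 46.5^2
  A = 6792.91 m^2

6792.91


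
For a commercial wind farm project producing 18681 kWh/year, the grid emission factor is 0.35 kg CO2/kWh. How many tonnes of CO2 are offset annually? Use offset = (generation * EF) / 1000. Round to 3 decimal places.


CO2 offset in kg = generation * emission_factor
CO2 offset = 18681 * 0.35 = 6538.35 kg
Convert to tonnes:
  CO2 offset = 6538.35 / 1000 = 6.538 tonnes

6.538


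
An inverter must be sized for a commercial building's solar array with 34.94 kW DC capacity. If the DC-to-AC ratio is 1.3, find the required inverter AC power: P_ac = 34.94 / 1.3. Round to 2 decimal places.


The inverter AC capacity is determined by the DC/AC ratio.
Given: P_dc = 34.94 kW, DC/AC ratio = 1.3
P_ac = P_dc / ratio = 34.94 / 1.3
P_ac = 26.88 kW

26.88


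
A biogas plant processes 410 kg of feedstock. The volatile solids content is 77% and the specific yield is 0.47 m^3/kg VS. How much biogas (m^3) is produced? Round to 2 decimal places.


Compute volatile solids:
  VS = mass * VS_fraction = 410 * 0.77 = 315.7 kg
Calculate biogas volume:
  Biogas = VS * specific_yield = 315.7 * 0.47
  Biogas = 148.38 m^3

148.38


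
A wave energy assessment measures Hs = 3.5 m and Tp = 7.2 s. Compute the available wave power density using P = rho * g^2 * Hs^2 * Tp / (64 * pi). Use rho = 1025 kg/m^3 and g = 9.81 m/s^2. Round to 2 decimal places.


Apply wave power formula:
  g^2 = 9.81^2 = 96.2361
  Hs^2 = 3.5^2 = 12.25
  Numerator = rho * g^2 * Hs^2 * Tp = 1025 * 96.2361 * 12.25 * 7.2 = 8700224.62
  Denominator = 64 * pi = 201.0619
  P = 8700224.62 / 201.0619 = 43271.37 W/m

43271.37


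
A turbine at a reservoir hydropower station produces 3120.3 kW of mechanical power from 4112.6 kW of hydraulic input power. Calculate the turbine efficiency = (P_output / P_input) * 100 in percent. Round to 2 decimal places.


Turbine efficiency = (output power / input power) * 100
eta = (3120.3 / 4112.6) * 100
eta = 75.87%

75.87


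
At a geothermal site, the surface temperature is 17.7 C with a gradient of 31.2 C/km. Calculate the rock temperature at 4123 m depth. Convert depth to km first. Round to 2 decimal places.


Convert depth to km: 4123 / 1000 = 4.123 km
Temperature increase = gradient * depth_km = 31.2 * 4.123 = 128.64 C
Temperature at depth = T_surface + delta_T = 17.7 + 128.64
T = 146.34 C

146.34


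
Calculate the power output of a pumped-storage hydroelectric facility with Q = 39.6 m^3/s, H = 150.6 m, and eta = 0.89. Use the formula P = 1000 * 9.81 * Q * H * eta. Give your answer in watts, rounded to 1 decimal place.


Apply the hydropower formula P = rho * g * Q * H * eta
rho * g = 1000 * 9.81 = 9810.0
P = 9810.0 * 39.6 * 150.6 * 0.89
P = 52068992.2 W

52068992.2


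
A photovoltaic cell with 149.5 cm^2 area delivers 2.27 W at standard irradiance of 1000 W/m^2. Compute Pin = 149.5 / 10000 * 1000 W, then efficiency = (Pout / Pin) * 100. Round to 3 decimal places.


First compute the input power:
  Pin = area_cm2 / 10000 * G = 149.5 / 10000 * 1000 = 14.95 W
Then compute efficiency:
  Efficiency = (Pout / Pin) * 100 = (2.27 / 14.95) * 100
  Efficiency = 15.184%

15.184


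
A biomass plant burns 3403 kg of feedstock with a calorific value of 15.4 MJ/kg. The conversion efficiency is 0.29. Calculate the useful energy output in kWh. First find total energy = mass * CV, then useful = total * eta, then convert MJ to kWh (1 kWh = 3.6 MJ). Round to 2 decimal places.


Total energy = mass * CV = 3403 * 15.4 = 52406.2 MJ
Useful energy = total * eta = 52406.2 * 0.29 = 15197.8 MJ
Convert to kWh: 15197.8 / 3.6
Useful energy = 4221.61 kWh

4221.61


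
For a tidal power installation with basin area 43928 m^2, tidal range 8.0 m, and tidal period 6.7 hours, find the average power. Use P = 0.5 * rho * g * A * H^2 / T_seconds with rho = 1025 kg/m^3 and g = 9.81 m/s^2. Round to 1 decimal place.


Convert period to seconds: T = 6.7 * 3600 = 24120.0 s
H^2 = 8.0^2 = 64.0
P = 0.5 * rho * g * A * H^2 / T
P = 0.5 * 1025 * 9.81 * 43928 * 64.0 / 24120.0
P = 586012.6 W

586012.6


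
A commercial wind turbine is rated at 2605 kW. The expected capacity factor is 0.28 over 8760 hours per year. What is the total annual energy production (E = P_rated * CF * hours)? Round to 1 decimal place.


Annual energy = rated_kW * capacity_factor * hours_per_year
Given: P_rated = 2605 kW, CF = 0.28, hours = 8760
E = 2605 * 0.28 * 8760
E = 6389544.0 kWh

6389544.0


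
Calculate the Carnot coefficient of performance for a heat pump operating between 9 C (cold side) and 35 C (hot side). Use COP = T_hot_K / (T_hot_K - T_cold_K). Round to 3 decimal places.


Convert to Kelvin:
  T_hot = 35 + 273.15 = 308.15 K
  T_cold = 9 + 273.15 = 282.15 K
Apply Carnot COP formula:
  COP = T_hot_K / (T_hot_K - T_cold_K) = 308.15 / 26.0
  COP = 11.852

11.852


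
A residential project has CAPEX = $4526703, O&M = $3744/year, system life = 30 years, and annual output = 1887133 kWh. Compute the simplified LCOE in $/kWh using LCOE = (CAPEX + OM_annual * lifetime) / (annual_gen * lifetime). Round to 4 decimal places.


Total cost = CAPEX + OM * lifetime = 4526703 + 3744 * 30 = 4526703 + 112320 = 4639023
Total generation = annual * lifetime = 1887133 * 30 = 56613990 kWh
LCOE = 4639023 / 56613990
LCOE = 0.0819 $/kWh

0.0819


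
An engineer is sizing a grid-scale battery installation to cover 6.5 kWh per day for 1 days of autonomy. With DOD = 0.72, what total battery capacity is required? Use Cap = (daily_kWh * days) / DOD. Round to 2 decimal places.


Total energy needed = daily * days = 6.5 * 1 = 6.5 kWh
Account for depth of discharge:
  Cap = total_energy / DOD = 6.5 / 0.72
  Cap = 9.03 kWh

9.03


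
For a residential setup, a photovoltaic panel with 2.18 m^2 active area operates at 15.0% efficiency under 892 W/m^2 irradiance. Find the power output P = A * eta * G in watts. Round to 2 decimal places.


Use the solar power formula P = A * eta * G.
Given: A = 2.18 m^2, eta = 0.15, G = 892 W/m^2
P = 2.18 * 0.15 * 892
P = 291.68 W

291.68


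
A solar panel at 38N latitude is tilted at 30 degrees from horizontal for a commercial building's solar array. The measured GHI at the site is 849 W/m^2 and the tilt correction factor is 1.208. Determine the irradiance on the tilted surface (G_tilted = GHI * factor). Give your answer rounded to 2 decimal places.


Identify the given values:
  GHI = 849 W/m^2, tilt correction factor = 1.208
Apply the formula G_tilted = GHI * factor:
  G_tilted = 849 * 1.208
  G_tilted = 1025.59 W/m^2

1025.59


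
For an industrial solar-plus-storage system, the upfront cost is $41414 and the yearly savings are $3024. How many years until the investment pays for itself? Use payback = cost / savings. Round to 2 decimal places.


Simple payback period = initial cost / annual savings
Payback = 41414 / 3024
Payback = 13.70 years

13.70


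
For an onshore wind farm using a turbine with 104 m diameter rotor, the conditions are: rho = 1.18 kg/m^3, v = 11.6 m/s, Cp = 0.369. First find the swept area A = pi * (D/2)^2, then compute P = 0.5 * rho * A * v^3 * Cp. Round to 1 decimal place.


Step 1 -- Compute swept area:
  A = pi * (D/2)^2 = pi * (104/2)^2 = 8494.87 m^2
Step 2 -- Apply wind power equation:
  P = 0.5 * rho * A * v^3 * Cp
  v^3 = 11.6^3 = 1560.896
  P = 0.5 * 1.18 * 8494.87 * 1560.896 * 0.369
  P = 2886748.2 W

2886748.2


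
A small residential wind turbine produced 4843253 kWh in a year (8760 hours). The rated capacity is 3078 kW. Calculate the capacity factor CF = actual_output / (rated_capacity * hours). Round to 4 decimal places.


Capacity factor = actual output / maximum possible output
Maximum possible = rated * hours = 3078 * 8760 = 26963280 kWh
CF = 4843253 / 26963280
CF = 0.1796

0.1796


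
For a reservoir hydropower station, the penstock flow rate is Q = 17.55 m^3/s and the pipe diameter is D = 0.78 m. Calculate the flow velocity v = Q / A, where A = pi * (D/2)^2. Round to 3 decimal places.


Compute pipe cross-sectional area:
  A = pi * (D/2)^2 = pi * (0.78/2)^2 = 0.4778 m^2
Calculate velocity:
  v = Q / A = 17.55 / 0.4778
  v = 36.728 m/s

36.728


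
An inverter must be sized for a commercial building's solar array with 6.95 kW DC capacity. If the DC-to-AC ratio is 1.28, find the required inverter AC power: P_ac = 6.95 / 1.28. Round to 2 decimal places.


The inverter AC capacity is determined by the DC/AC ratio.
Given: P_dc = 6.95 kW, DC/AC ratio = 1.28
P_ac = P_dc / ratio = 6.95 / 1.28
P_ac = 5.43 kW

5.43


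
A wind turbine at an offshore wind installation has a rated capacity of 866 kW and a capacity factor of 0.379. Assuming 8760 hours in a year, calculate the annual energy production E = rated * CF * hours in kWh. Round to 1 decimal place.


Annual energy = rated_kW * capacity_factor * hours_per_year
Given: P_rated = 866 kW, CF = 0.379, hours = 8760
E = 866 * 0.379 * 8760
E = 2875154.6 kWh

2875154.6


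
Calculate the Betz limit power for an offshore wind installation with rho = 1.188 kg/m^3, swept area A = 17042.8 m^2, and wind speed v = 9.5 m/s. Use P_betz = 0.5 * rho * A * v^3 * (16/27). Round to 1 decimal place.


The Betz coefficient Cp_max = 16/27 = 0.5926
v^3 = 9.5^3 = 857.375
P_betz = 0.5 * rho * A * v^3 * Cp_max
P_betz = 0.5 * 1.188 * 17042.8 * 857.375 * 0.5926
P_betz = 5143448.9 W

5143448.9


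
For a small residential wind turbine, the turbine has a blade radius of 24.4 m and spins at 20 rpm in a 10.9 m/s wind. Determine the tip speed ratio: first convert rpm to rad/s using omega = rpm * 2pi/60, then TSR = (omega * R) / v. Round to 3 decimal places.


Convert rotational speed to rad/s:
  omega = 20 * 2 * pi / 60 = 2.0944 rad/s
Compute tip speed:
  v_tip = omega * R = 2.0944 * 24.4 = 51.103 m/s
Tip speed ratio:
  TSR = v_tip / v_wind = 51.103 / 10.9 = 4.688

4.688


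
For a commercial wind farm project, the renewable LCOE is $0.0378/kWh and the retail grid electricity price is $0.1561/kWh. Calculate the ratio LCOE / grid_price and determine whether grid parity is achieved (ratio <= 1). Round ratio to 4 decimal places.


Compare LCOE to grid price:
  LCOE = $0.0378/kWh, Grid price = $0.1561/kWh
  Ratio = LCOE / grid_price = 0.0378 / 0.1561 = 0.2422
  Grid parity achieved (ratio <= 1)? yes

0.2422


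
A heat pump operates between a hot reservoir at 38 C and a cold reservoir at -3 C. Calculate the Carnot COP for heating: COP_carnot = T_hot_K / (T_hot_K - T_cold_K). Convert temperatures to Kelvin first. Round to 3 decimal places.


Convert to Kelvin:
  T_hot = 38 + 273.15 = 311.15 K
  T_cold = -3 + 273.15 = 270.15 K
Apply Carnot COP formula:
  COP = T_hot_K / (T_hot_K - T_cold_K) = 311.15 / 41.0
  COP = 7.589

7.589


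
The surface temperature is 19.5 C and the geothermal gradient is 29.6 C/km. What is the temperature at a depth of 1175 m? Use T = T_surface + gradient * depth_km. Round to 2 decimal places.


Convert depth to km: 1175 / 1000 = 1.175 km
Temperature increase = gradient * depth_km = 29.6 * 1.175 = 34.78 C
Temperature at depth = T_surface + delta_T = 19.5 + 34.78
T = 54.28 C

54.28


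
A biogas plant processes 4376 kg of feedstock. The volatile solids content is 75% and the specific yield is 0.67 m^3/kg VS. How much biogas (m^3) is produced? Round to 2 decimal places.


Compute volatile solids:
  VS = mass * VS_fraction = 4376 * 0.75 = 3282.0 kg
Calculate biogas volume:
  Biogas = VS * specific_yield = 3282.0 * 0.67
  Biogas = 2198.94 m^3

2198.94


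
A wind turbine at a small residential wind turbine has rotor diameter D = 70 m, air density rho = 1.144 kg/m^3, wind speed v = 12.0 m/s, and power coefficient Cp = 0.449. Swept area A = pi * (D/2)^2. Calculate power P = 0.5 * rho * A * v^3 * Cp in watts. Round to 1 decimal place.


Step 1 -- Compute swept area:
  A = pi * (D/2)^2 = pi * (70/2)^2 = 3848.45 m^2
Step 2 -- Apply wind power equation:
  P = 0.5 * rho * A * v^3 * Cp
  v^3 = 12.0^3 = 1728.0
  P = 0.5 * 1.144 * 3848.45 * 1728.0 * 0.449
  P = 1707937.9 W

1707937.9


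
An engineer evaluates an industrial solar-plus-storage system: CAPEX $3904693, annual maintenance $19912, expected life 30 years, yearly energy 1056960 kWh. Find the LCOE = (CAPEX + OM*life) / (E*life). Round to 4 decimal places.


Total cost = CAPEX + OM * lifetime = 3904693 + 19912 * 30 = 3904693 + 597360 = 4502053
Total generation = annual * lifetime = 1056960 * 30 = 31708800 kWh
LCOE = 4502053 / 31708800
LCOE = 0.1420 $/kWh

0.1420


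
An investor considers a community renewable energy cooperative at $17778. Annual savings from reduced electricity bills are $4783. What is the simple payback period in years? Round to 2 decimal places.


Simple payback period = initial cost / annual savings
Payback = 17778 / 4783
Payback = 3.72 years

3.72


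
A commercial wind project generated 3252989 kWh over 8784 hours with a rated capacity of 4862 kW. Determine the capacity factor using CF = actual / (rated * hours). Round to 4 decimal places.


Capacity factor = actual output / maximum possible output
Maximum possible = rated * hours = 4862 * 8784 = 42707808 kWh
CF = 3252989 / 42707808
CF = 0.0762

0.0762


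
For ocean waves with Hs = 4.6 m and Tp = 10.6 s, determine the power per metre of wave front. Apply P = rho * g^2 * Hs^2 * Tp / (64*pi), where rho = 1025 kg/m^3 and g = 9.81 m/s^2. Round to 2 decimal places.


Apply wave power formula:
  g^2 = 9.81^2 = 96.2361
  Hs^2 = 4.6^2 = 21.16
  Numerator = rho * g^2 * Hs^2 * Tp = 1025 * 96.2361 * 21.16 * 10.6 = 22125006.59
  Denominator = 64 * pi = 201.0619
  P = 22125006.59 / 201.0619 = 110040.76 W/m

110040.76


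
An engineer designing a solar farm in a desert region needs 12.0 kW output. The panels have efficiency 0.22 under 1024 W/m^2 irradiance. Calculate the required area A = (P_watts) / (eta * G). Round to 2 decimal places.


Convert target power to watts: P = 12.0 * 1000 = 12000.0 W
Compute denominator: eta * G = 0.22 * 1024 = 225.28
Required area A = P / (eta * G) = 12000.0 / 225.28
A = 53.27 m^2

53.27


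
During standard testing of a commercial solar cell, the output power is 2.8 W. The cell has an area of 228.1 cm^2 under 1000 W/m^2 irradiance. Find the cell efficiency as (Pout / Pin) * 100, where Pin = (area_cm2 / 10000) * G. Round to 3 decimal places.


First compute the input power:
  Pin = area_cm2 / 10000 * G = 228.1 / 10000 * 1000 = 22.81 W
Then compute efficiency:
  Efficiency = (Pout / Pin) * 100 = (2.8 / 22.81) * 100
  Efficiency = 12.275%

12.275


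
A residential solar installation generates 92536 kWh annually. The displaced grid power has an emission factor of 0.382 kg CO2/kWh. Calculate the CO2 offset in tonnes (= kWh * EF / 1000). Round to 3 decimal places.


CO2 offset in kg = generation * emission_factor
CO2 offset = 92536 * 0.382 = 35348.75 kg
Convert to tonnes:
  CO2 offset = 35348.75 / 1000 = 35.349 tonnes

35.349


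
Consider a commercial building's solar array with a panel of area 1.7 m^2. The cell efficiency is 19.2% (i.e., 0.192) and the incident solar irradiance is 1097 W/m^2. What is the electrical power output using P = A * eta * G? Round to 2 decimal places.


Use the solar power formula P = A * eta * G.
Given: A = 1.7 m^2, eta = 0.192, G = 1097 W/m^2
P = 1.7 * 0.192 * 1097
P = 358.06 W

358.06


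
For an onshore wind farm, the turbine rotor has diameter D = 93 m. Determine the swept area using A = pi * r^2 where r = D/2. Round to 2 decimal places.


Compute the rotor radius:
  r = D / 2 = 93 / 2 = 46.5 m
Calculate swept area:
  A = pi * r^2 = pi * 46.5^2
  A = 6792.91 m^2

6792.91


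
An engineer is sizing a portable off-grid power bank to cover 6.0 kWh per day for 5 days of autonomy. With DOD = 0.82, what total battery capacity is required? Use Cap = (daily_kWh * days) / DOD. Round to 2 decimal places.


Total energy needed = daily * days = 6.0 * 5 = 30.0 kWh
Account for depth of discharge:
  Cap = total_energy / DOD = 30.0 / 0.82
  Cap = 36.59 kWh

36.59


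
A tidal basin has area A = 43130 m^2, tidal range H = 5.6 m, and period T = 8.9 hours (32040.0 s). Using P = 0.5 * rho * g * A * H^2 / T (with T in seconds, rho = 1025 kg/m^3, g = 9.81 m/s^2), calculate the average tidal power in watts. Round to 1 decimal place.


Convert period to seconds: T = 8.9 * 3600 = 32040.0 s
H^2 = 5.6^2 = 31.36
P = 0.5 * rho * g * A * H^2 / T
P = 0.5 * 1025 * 9.81 * 43130 * 31.36 / 32040.0
P = 212239.3 W

212239.3


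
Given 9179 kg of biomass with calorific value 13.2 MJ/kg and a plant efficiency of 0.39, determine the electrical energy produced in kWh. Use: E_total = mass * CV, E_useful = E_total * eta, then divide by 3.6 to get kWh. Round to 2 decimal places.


Total energy = mass * CV = 9179 * 13.2 = 121162.8 MJ
Useful energy = total * eta = 121162.8 * 0.39 = 47253.49 MJ
Convert to kWh: 47253.49 / 3.6
Useful energy = 13125.97 kWh

13125.97


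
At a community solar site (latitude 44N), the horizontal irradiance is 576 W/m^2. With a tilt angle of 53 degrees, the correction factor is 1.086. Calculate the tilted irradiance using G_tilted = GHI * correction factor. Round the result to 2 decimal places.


Identify the given values:
  GHI = 576 W/m^2, tilt correction factor = 1.086
Apply the formula G_tilted = GHI * factor:
  G_tilted = 576 * 1.086
  G_tilted = 625.54 W/m^2

625.54
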